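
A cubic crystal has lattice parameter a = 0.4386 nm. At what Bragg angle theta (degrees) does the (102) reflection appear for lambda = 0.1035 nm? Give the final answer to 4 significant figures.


d = a / sqrt(h^2+k^2+l^2)
d = 0.4386 / sqrt(5) = 0.196148 nm
lambda = 2*d*sin(theta)  =>  sin(theta) = lambda / (2*d)
sin(theta) = 0.1035 / (2 * 0.196148) = 0.263832
theta = 15.3 deg


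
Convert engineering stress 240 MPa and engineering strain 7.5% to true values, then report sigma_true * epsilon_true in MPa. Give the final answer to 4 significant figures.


sigma_true = sigma_eng * (1 + epsilon_eng)
sigma_true = 240 * (1 + 0.075) = 258 MPa
epsilon_true = ln(1 + epsilon_eng)
epsilon_true = ln(1 + 0.075) = 0.0723207
sigma_true * epsilon_true = 258 * 0.0723207 = 18.66 MPa


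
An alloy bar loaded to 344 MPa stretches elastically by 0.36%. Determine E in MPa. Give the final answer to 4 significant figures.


E = sigma / epsilon
epsilon = 0.36% = 3.6e-03
E = 344 / 3.6e-03
E = 95560 MPa


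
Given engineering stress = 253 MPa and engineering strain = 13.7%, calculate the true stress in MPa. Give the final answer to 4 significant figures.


sigma_true = sigma_eng * (1 + epsilon_eng)
sigma_true = 253 * (1 + 0.137)
sigma_true = 287.7 MPa


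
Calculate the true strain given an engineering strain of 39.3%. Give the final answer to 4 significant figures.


epsilon_true = ln(1 + epsilon_eng)
epsilon_true = ln(1 + 0.393)
epsilon_true = 0.3315


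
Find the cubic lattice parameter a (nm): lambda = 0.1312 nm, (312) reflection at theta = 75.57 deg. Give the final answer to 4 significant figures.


d = lambda / (2*sin(theta))
d = 0.1312 / (2*sin(75.57 deg))
d = 0.0677369 nm
a = d * sqrt(h^2+k^2+l^2) = 0.0677369 * sqrt(14)
a = 0.2534 nm


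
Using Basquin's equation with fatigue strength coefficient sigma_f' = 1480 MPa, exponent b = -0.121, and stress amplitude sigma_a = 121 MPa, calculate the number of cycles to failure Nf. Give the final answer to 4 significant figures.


sigma_a = sigma_f' * (2*Nf)^b
2*Nf = (sigma_a / sigma_f')^(1/b)
2*Nf = (121 / 1480)^(1/-0.121)
2*Nf = 9.71422e+08
Nf = 4.857e+08 cycles


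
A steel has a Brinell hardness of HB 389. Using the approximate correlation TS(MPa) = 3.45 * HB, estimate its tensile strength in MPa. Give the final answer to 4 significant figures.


TS (MPa) = 3.45 * HB
TS = 3.45 * 389
TS = 1342 MPa


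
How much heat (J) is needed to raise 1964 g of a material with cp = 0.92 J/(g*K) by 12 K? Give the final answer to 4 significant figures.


Q = m * cp * dT
Q = 1964 * 0.92 * 12
Q = 21680 J


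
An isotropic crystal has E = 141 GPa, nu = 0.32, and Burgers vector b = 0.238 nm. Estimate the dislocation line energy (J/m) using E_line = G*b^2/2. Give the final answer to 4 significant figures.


Step 1: G = E / (2*(1+nu))
G = 141 / (2*(1+0.32)) = 53.4091 GPa = 5.34091e+10 Pa
Step 2: E_line = G*b^2/2
b = 0.238 nm = 2.38e-10 m
E_line = 0.5 * 5.34091e+10 * (2.38e-10)^2 = 1.513e-09 J/m


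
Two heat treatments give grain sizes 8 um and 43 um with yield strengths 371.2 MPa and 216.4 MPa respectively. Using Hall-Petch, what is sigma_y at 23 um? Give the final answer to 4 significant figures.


sigma_y = sigma0 + k / sqrt(d)
1/sqrt(d1) = 1/sqrt(8e-06) = 353.553;  1/sqrt(d2) = 152.499
k = (sigma1 - sigma2) / (1/sqrt(d1) - 1/sqrt(d2)) = (371.2 - 216.4) / (353.553 - 152.499) = 0.769939 MPa*m^0.5
sigma0 = sigma1 - k/sqrt(d1) = 371.2 - 0.769939*353.553 = 98.9854 MPa
sigma_y(d3) = 98.9854 + 0.769939 / sqrt(2.3e-05) = 259.5 MPa


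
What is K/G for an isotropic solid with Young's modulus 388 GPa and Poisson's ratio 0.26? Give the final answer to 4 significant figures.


G = E / (2*(1+nu))
G = 388 / (2*(1+0.26)) = 153.968 GPa
K = E / (3*(1-2*nu))
K = 388 / (3*(1-2*0.26)) = 269.444 GPa
K/G = 269.444 / 153.968 = 1.75


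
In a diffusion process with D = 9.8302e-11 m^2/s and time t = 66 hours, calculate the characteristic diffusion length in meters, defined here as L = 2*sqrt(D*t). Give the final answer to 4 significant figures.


t = 66 hr = 237600 s
Diffusion length = 2*sqrt(D*t)
= 2*sqrt(9.8302e-11 * 237600)
= 9.666e-03 m


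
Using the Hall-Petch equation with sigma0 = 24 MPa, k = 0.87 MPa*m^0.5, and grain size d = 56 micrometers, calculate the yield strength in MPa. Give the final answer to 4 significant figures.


sigma_y = sigma0 + k / sqrt(d)
d = 56 um = 5.6e-05 m
sigma_y = 24 + 0.87 / sqrt(5.6e-05)
sigma_y = 140.3 MPa


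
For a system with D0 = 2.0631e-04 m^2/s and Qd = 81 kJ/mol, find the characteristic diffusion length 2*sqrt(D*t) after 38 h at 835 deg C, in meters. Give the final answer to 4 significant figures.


Step 1: D = D0 * exp(-Qd/(R*T))
T = 1108.15 K
D = 2.0631e-04 * exp(-81e3 / (8.314 * 1108.15)) = 3.13546e-08 m^2/s
Step 2: L = 2*sqrt(D*t)
t = 38 h = 136800 s
L = 2*sqrt(3.13546e-08 * 136800) = 0.131 m


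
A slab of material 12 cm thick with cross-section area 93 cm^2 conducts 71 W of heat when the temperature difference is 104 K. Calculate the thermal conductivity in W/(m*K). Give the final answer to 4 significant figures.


k = Q*L / (A*dT)
L = 0.12 m, A = 9.3e-03 m^2
k = 71 * 0.12 / (9.3e-03 * 104)
k = 8.809 W/(m*K)


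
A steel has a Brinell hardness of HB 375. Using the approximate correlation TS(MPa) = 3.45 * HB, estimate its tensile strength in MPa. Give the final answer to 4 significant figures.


TS (MPa) = 3.45 * HB
TS = 3.45 * 375
TS = 1294 MPa


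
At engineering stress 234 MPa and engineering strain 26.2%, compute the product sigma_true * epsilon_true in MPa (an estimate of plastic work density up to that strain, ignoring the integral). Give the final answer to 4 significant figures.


sigma_true = sigma_eng * (1 + epsilon_eng)
sigma_true = 234 * (1 + 0.262) = 295.308 MPa
epsilon_true = ln(1 + epsilon_eng)
epsilon_true = ln(1 + 0.262) = 0.232698
sigma_true * epsilon_true = 295.308 * 0.232698 = 68.72 MPa


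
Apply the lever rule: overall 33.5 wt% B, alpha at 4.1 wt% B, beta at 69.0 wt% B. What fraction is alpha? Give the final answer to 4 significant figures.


f_alpha = (C_beta - C0) / (C_beta - C_alpha)
f_alpha = (69.0 - 33.5) / (69.0 - 4.1)
f_alpha = 0.547


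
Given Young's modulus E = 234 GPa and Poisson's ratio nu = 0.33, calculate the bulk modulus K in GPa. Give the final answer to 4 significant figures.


K = E / (3*(1-2*nu))
K = 234 / (3*(1-2*0.33))
K = 229.4 GPa


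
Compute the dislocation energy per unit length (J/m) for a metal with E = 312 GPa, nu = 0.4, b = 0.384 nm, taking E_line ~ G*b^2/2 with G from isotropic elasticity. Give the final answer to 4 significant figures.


Step 1: G = E / (2*(1+nu))
G = 312 / (2*(1+0.4)) = 111.429 GPa = 1.11429e+11 Pa
Step 2: E_line = G*b^2/2
b = 0.384 nm = 3.84e-10 m
E_line = 0.5 * 1.11429e+11 * (3.84e-10)^2 = 8.215e-09 J/m


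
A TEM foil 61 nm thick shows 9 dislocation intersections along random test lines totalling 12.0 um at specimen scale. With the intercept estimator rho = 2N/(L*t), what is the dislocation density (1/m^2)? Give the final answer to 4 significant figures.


rho = 2N / (L * t)
L = 12.0 um = 1.2e-05 m, t = 61 nm = 6.1e-08 m
rho = 2 * 9 / (1.2e-05 * 6.1e-08)
rho = 2.459e+13 1/m^2


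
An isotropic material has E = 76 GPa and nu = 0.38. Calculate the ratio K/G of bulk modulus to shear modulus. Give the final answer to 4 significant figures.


G = E / (2*(1+nu))
G = 76 / (2*(1+0.38)) = 27.5362 GPa
K = E / (3*(1-2*nu))
K = 76 / (3*(1-2*0.38)) = 105.556 GPa
K/G = 105.556 / 27.5362 = 3.833


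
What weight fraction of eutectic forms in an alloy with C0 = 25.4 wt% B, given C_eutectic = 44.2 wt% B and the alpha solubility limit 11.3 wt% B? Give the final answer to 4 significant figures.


f_primary = (C_e - C0) / (C_e - C_alpha_max)
f_primary = (44.2 - 25.4) / (44.2 - 11.3)
f_primary = 0.571429
f_eutectic = 1 - 0.571429 = 0.4286


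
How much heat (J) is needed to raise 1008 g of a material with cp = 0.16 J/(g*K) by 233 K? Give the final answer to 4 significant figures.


Q = m * cp * dT
Q = 1008 * 0.16 * 233
Q = 37580 J


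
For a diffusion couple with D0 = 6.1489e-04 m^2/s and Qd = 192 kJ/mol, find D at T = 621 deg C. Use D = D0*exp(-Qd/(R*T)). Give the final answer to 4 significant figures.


D = D0 * exp(-Qd / (R*T))
T = 894.15 K
D = 6.1489e-04 * exp(-192e3 / (8.314 * 894.15))
D = 3.733e-15 m^2/s


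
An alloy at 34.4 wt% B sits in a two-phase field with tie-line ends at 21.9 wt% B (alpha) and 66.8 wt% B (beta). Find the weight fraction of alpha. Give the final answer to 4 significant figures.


f_alpha = (C_beta - C0) / (C_beta - C_alpha)
f_alpha = (66.8 - 34.4) / (66.8 - 21.9)
f_alpha = 0.7216


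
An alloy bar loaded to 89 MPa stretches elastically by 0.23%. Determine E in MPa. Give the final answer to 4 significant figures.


E = sigma / epsilon
epsilon = 0.23% = 2.3e-03
E = 89 / 2.3e-03
E = 38700 MPa


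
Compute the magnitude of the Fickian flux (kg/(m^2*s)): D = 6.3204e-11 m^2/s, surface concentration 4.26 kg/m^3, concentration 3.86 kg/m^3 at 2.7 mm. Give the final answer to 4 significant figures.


J = -D * (dC/dx) = D * (C1 - C2) / dx
J = 6.3204e-11 * (4.26 - 3.86) / 2.7e-03
J = 9.364e-09 kg/(m^2*s)


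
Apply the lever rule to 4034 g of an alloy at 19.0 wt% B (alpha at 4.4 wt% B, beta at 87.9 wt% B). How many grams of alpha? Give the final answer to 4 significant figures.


f_alpha = (C_beta - C0) / (C_beta - C_alpha)
f_alpha = (87.9 - 19.0) / (87.9 - 4.4) = 0.82515
m_alpha = f_alpha * m_total = 0.82515 * 4034 = 3329 g


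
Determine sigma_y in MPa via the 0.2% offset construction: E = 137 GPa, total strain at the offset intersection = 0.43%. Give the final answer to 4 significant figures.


Offset strain = 0.002
Elastic strain at yield = total_strain - offset = 4.3e-03 - 0.002 = 2.3e-03
sigma_y = E * elastic_strain = 137000 * 2.3e-03
sigma_y = 315.1 MPa


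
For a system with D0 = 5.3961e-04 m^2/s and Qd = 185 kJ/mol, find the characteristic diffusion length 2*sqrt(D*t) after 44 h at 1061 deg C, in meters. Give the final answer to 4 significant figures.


Step 1: D = D0 * exp(-Qd/(R*T))
T = 1334.15 K
D = 5.3961e-04 * exp(-185e3 / (8.314 * 1334.15)) = 3.08105e-11 m^2/s
Step 2: L = 2*sqrt(D*t)
t = 44 h = 158400 s
L = 2*sqrt(3.08105e-11 * 158400) = 4.418e-03 m


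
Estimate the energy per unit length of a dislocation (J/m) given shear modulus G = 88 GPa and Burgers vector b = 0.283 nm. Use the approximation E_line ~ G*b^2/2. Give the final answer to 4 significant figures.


E = G*b^2/2
b = 0.283 nm = 2.83e-10 m
G = 88 GPa = 8.8e+10 Pa
E = 0.5 * 8.8e+10 * (2.83e-10)^2
E = 3.524e-09 J/m


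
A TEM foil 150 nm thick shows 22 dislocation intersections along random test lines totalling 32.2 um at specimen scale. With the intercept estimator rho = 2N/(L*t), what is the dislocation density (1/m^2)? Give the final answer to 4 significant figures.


rho = 2N / (L * t)
L = 32.2 um = 3.22e-05 m, t = 150 nm = 1.5e-07 m
rho = 2 * 22 / (3.22e-05 * 1.5e-07)
rho = 9.11e+12 1/m^2


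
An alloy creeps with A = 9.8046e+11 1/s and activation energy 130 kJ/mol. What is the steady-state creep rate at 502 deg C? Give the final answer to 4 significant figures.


rate = A * exp(-Q / (R*T))
T = 502 + 273.15 = 775.15 K
rate = 9.8046e+11 * exp(-130e3 / (8.314 * 775.15))
rate = 1702 1/s


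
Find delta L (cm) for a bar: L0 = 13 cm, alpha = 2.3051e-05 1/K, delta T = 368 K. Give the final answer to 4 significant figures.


dL = L0 * alpha * dT
dL = 13 * 2.3051e-05 * 368
dL = 0.1103 cm


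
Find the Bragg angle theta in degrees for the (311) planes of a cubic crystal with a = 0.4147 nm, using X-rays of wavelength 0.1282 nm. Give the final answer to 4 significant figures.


d = a / sqrt(h^2+k^2+l^2)
d = 0.4147 / sqrt(11) = 0.125037 nm
lambda = 2*d*sin(theta)  =>  sin(theta) = lambda / (2*d)
sin(theta) = 0.1282 / (2 * 0.125037) = 0.512649
theta = 30.84 deg


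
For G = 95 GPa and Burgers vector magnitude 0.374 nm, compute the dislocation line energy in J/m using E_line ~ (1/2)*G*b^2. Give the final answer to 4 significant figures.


E = G*b^2/2
b = 0.374 nm = 3.74e-10 m
G = 95 GPa = 9.5e+10 Pa
E = 0.5 * 9.5e+10 * (3.74e-10)^2
E = 6.644e-09 J/m


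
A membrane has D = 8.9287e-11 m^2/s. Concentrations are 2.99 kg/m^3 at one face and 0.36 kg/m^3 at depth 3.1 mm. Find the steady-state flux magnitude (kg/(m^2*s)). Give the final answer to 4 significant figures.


J = -D * (dC/dx) = D * (C1 - C2) / dx
J = 8.9287e-11 * (2.99 - 0.36) / 3.1e-03
J = 7.575e-08 kg/(m^2*s)


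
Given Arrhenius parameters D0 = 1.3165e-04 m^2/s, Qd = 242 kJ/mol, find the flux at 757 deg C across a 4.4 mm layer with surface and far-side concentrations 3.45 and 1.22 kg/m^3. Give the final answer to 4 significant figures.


Step 1: D = D0 * exp(-Qd/(R*T))
T = 757 + 273.15 = 1030.15 K
D = 1.3165e-04 * exp(-242e3 / (8.314 * 1030.15)) = 7.04953e-17 m^2/s
Step 2: J = D * (C1 - C2) / dx
J = 7.04953e-17 * (3.45 - 1.22) / 4.4e-03
J = 3.573e-14 kg/(m^2*s)


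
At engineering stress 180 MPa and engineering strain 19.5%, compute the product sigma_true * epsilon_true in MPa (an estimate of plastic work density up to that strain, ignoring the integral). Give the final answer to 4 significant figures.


sigma_true = sigma_eng * (1 + epsilon_eng)
sigma_true = 180 * (1 + 0.195) = 215.1 MPa
epsilon_true = ln(1 + epsilon_eng)
epsilon_true = ln(1 + 0.195) = 0.178146
sigma_true * epsilon_true = 215.1 * 0.178146 = 38.32 MPa


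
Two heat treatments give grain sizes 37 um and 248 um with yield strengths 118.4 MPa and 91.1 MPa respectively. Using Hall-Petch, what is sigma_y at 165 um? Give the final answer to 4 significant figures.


sigma_y = sigma0 + k / sqrt(d)
1/sqrt(d1) = 1/sqrt(3.7e-05) = 164.399;  1/sqrt(d2) = 63.5001
k = (sigma1 - sigma2) / (1/sqrt(d1) - 1/sqrt(d2)) = (118.4 - 91.1) / (164.399 - 63.5001) = 0.270568 MPa*m^0.5
sigma0 = sigma1 - k/sqrt(d1) = 118.4 - 0.270568*164.399 = 73.9189 MPa
sigma_y(d3) = 73.9189 + 0.270568 / sqrt(1.65e-04) = 94.98 MPa


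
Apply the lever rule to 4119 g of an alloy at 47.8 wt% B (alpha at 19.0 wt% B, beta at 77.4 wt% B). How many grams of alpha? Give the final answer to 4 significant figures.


f_alpha = (C_beta - C0) / (C_beta - C_alpha)
f_alpha = (77.4 - 47.8) / (77.4 - 19.0) = 0.506849
m_alpha = f_alpha * m_total = 0.506849 * 4119 = 2088 g


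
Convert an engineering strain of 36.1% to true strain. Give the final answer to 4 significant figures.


epsilon_true = ln(1 + epsilon_eng)
epsilon_true = ln(1 + 0.361)
epsilon_true = 0.3082


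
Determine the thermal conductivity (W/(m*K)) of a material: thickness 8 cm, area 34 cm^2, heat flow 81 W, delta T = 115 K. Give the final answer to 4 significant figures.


k = Q*L / (A*dT)
L = 0.08 m, A = 3.4e-03 m^2
k = 81 * 0.08 / (3.4e-03 * 115)
k = 16.57 W/(m*K)


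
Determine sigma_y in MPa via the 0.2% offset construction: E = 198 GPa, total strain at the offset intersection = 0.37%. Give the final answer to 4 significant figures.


Offset strain = 0.002
Elastic strain at yield = total_strain - offset = 3.7e-03 - 0.002 = 1.7e-03
sigma_y = E * elastic_strain = 198000 * 1.7e-03
sigma_y = 336.6 MPa


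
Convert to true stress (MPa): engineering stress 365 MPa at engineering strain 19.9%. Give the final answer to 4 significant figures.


sigma_true = sigma_eng * (1 + epsilon_eng)
sigma_true = 365 * (1 + 0.199)
sigma_true = 437.6 MPa


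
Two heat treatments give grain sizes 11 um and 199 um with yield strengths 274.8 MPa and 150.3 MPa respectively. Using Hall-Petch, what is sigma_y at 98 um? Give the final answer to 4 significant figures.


sigma_y = sigma0 + k / sqrt(d)
1/sqrt(d1) = 1/sqrt(1.1e-05) = 301.511;  1/sqrt(d2) = 70.8881
k = (sigma1 - sigma2) / (1/sqrt(d1) - 1/sqrt(d2)) = (274.8 - 150.3) / (301.511 - 70.8881) = 0.539842 MPa*m^0.5
sigma0 = sigma1 - k/sqrt(d1) = 274.8 - 0.539842*301.511 = 112.032 MPa
sigma_y(d3) = 112.032 + 0.539842 / sqrt(9.8e-05) = 166.6 MPa


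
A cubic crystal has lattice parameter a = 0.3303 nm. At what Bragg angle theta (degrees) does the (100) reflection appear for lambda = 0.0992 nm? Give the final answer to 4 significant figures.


d = a / sqrt(h^2+k^2+l^2)
d = 0.3303 / sqrt(1) = 0.3303 nm
lambda = 2*d*sin(theta)  =>  sin(theta) = lambda / (2*d)
sin(theta) = 0.0992 / (2 * 0.3303) = 0.150167
theta = 8.637 deg


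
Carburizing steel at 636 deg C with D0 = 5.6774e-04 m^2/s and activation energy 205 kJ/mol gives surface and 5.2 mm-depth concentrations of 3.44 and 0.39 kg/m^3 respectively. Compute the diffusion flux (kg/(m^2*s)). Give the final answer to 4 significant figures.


Step 1: D = D0 * exp(-Qd/(R*T))
T = 636 + 273.15 = 909.15 K
D = 5.6774e-04 * exp(-205e3 / (8.314 * 909.15)) = 9.45319e-16 m^2/s
Step 2: J = D * (C1 - C2) / dx
J = 9.45319e-16 * (3.44 - 0.39) / 5.2e-03
J = 5.545e-13 kg/(m^2*s)


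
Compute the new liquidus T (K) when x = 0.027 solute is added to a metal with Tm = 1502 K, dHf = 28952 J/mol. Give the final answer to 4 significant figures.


dT = R*Tm^2*x / dHf
dT = 8.314 * 1502^2 * 0.027 / 28952
dT = 17.4918 K
T_new = 1502 - 17.4918 = 1485 K


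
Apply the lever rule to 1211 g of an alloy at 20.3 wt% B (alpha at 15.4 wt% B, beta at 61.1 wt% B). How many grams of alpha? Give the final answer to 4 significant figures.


f_alpha = (C_beta - C0) / (C_beta - C_alpha)
f_alpha = (61.1 - 20.3) / (61.1 - 15.4) = 0.892779
m_alpha = f_alpha * m_total = 0.892779 * 1211 = 1081 g


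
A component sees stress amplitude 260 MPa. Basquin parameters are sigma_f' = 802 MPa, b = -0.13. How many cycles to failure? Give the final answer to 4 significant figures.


sigma_a = sigma_f' * (2*Nf)^b
2*Nf = (sigma_a / sigma_f')^(1/b)
2*Nf = (260 / 802)^(1/-0.13)
2*Nf = 5795.42
Nf = 2898 cycles


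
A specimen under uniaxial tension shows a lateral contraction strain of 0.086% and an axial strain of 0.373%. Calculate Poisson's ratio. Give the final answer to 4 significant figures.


nu = -epsilon_lat / epsilon_axial
Lateral strain is contraction (negative), so using magnitudes:
nu = 0.086 / 0.373
nu = 0.2306


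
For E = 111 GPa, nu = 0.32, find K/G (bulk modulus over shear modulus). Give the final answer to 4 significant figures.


G = E / (2*(1+nu))
G = 111 / (2*(1+0.32)) = 42.0455 GPa
K = E / (3*(1-2*nu))
K = 111 / (3*(1-2*0.32)) = 102.778 GPa
K/G = 102.778 / 42.0455 = 2.444


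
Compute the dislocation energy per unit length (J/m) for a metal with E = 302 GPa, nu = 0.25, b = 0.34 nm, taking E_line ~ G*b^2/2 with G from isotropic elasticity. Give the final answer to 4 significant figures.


Step 1: G = E / (2*(1+nu))
G = 302 / (2*(1+0.25)) = 120.8 GPa = 1.208e+11 Pa
Step 2: E_line = G*b^2/2
b = 0.34 nm = 3.4e-10 m
E_line = 0.5 * 1.208e+11 * (3.4e-10)^2 = 6.982e-09 J/m


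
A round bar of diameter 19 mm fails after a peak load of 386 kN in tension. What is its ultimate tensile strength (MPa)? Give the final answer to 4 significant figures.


A0 = pi*(d/2)^2 = pi*(19/2)^2 = 283.529 mm^2
UTS = F_max / A0 = 386*1000 / 283.529
UTS = 1361 MPa


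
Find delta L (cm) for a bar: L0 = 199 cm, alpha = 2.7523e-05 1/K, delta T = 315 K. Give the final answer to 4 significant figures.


dL = L0 * alpha * dT
dL = 199 * 2.7523e-05 * 315
dL = 1.725 cm


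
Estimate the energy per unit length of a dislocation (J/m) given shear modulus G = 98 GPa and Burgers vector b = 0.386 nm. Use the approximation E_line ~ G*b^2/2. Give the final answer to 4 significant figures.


E = G*b^2/2
b = 0.386 nm = 3.86e-10 m
G = 98 GPa = 9.8e+10 Pa
E = 0.5 * 9.8e+10 * (3.86e-10)^2
E = 7.301e-09 J/m


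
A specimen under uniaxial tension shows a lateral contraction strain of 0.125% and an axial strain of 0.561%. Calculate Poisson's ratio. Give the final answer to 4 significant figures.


nu = -epsilon_lat / epsilon_axial
Lateral strain is contraction (negative), so using magnitudes:
nu = 0.125 / 0.561
nu = 0.2228


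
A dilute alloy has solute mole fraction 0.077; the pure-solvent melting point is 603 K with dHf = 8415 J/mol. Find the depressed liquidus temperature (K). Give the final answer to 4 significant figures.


dT = R*Tm^2*x / dHf
dT = 8.314 * 603^2 * 0.077 / 8415
dT = 27.6619 K
T_new = 603 - 27.6619 = 575.3 K


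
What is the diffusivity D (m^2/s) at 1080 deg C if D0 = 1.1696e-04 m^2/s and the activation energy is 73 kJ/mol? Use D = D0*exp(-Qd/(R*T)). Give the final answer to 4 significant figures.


D = D0 * exp(-Qd / (R*T))
T = 1353.15 K
D = 1.1696e-04 * exp(-73e3 / (8.314 * 1353.15))
D = 1.778e-07 m^2/s


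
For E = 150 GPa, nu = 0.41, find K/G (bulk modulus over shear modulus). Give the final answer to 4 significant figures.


G = E / (2*(1+nu))
G = 150 / (2*(1+0.41)) = 53.1915 GPa
K = E / (3*(1-2*nu))
K = 150 / (3*(1-2*0.41)) = 277.778 GPa
K/G = 277.778 / 53.1915 = 5.222


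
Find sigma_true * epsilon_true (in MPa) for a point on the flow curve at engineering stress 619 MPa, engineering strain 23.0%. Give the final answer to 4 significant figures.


sigma_true = sigma_eng * (1 + epsilon_eng)
sigma_true = 619 * (1 + 0.23) = 761.37 MPa
epsilon_true = ln(1 + epsilon_eng)
epsilon_true = ln(1 + 0.23) = 0.207014
sigma_true * epsilon_true = 761.37 * 0.207014 = 157.6 MPa


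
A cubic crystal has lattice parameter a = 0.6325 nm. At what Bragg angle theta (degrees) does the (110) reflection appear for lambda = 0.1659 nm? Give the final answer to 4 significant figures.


d = a / sqrt(h^2+k^2+l^2)
d = 0.6325 / sqrt(2) = 0.447245 nm
lambda = 2*d*sin(theta)  =>  sin(theta) = lambda / (2*d)
sin(theta) = 0.1659 / (2 * 0.447245) = 0.185469
theta = 10.69 deg


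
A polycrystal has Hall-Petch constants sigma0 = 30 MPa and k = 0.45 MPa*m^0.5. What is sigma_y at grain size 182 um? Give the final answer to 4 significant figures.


sigma_y = sigma0 + k / sqrt(d)
d = 182 um = 1.82e-04 m
sigma_y = 30 + 0.45 / sqrt(1.82e-04)
sigma_y = 63.36 MPa


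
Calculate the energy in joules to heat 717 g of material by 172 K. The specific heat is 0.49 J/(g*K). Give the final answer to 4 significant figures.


Q = m * cp * dT
Q = 717 * 0.49 * 172
Q = 60430 J


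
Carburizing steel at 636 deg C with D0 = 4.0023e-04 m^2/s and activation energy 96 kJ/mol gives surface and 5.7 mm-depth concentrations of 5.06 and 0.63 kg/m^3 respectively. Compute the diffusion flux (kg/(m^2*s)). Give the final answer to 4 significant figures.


Step 1: D = D0 * exp(-Qd/(R*T))
T = 636 + 273.15 = 909.15 K
D = 4.0023e-04 * exp(-96e3 / (8.314 * 909.15)) = 1.22037e-09 m^2/s
Step 2: J = D * (C1 - C2) / dx
J = 1.22037e-09 * (5.06 - 0.63) / 5.7e-03
J = 9.485e-07 kg/(m^2*s)


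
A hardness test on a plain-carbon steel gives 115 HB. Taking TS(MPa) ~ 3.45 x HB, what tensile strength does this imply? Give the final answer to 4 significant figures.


TS (MPa) = 3.45 * HB
TS = 3.45 * 115
TS = 396.8 MPa


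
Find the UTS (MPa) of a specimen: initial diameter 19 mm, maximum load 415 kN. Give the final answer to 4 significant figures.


A0 = pi*(d/2)^2 = pi*(19/2)^2 = 283.529 mm^2
UTS = F_max / A0 = 415*1000 / 283.529
UTS = 1464 MPa


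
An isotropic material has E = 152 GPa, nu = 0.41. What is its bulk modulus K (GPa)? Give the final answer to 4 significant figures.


K = E / (3*(1-2*nu))
K = 152 / (3*(1-2*0.41))
K = 281.5 GPa


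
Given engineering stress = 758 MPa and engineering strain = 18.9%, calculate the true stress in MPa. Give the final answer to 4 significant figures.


sigma_true = sigma_eng * (1 + epsilon_eng)
sigma_true = 758 * (1 + 0.189)
sigma_true = 901.3 MPa


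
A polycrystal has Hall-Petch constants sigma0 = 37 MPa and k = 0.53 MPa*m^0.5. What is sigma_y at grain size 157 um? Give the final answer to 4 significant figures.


sigma_y = sigma0 + k / sqrt(d)
d = 157 um = 1.57e-04 m
sigma_y = 37 + 0.53 / sqrt(1.57e-04)
sigma_y = 79.3 MPa


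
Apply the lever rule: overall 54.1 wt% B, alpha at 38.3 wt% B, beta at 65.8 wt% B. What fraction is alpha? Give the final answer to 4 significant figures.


f_alpha = (C_beta - C0) / (C_beta - C_alpha)
f_alpha = (65.8 - 54.1) / (65.8 - 38.3)
f_alpha = 0.4255


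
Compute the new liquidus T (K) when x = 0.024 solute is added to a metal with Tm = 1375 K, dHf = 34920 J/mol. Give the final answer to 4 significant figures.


dT = R*Tm^2*x / dHf
dT = 8.314 * 1375^2 * 0.024 / 34920
dT = 10.8032 K
T_new = 1375 - 10.8032 = 1364 K


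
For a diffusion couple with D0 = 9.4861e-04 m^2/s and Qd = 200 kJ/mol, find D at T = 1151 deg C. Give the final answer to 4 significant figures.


D = D0 * exp(-Qd / (R*T))
T = 1424.15 K
D = 9.4861e-04 * exp(-200e3 / (8.314 * 1424.15))
D = 4.378e-11 m^2/s


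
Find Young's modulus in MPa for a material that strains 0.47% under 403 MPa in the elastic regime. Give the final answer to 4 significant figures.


E = sigma / epsilon
epsilon = 0.47% = 4.7e-03
E = 403 / 4.7e-03
E = 85740 MPa


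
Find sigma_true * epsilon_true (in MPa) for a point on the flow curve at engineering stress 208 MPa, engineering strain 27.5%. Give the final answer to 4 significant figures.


sigma_true = sigma_eng * (1 + epsilon_eng)
sigma_true = 208 * (1 + 0.275) = 265.2 MPa
epsilon_true = ln(1 + epsilon_eng)
epsilon_true = ln(1 + 0.275) = 0.242946
sigma_true * epsilon_true = 265.2 * 0.242946 = 64.43 MPa


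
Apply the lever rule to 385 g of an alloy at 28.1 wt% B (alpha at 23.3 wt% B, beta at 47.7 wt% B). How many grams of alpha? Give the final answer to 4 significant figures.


f_alpha = (C_beta - C0) / (C_beta - C_alpha)
f_alpha = (47.7 - 28.1) / (47.7 - 23.3) = 0.803279
m_alpha = f_alpha * m_total = 0.803279 * 385 = 309.3 g


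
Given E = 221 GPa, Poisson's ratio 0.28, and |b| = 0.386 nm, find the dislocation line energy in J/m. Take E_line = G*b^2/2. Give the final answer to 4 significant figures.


Step 1: G = E / (2*(1+nu))
G = 221 / (2*(1+0.28)) = 86.3281 GPa = 8.63281e+10 Pa
Step 2: E_line = G*b^2/2
b = 0.386 nm = 3.86e-10 m
E_line = 0.5 * 8.63281e+10 * (3.86e-10)^2 = 6.431e-09 J/m


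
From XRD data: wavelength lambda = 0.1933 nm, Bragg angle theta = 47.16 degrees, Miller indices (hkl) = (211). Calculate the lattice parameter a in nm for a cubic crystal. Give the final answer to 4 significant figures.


d = lambda / (2*sin(theta))
d = 0.1933 / (2*sin(47.16 deg))
d = 0.131809 nm
a = d * sqrt(h^2+k^2+l^2) = 0.131809 * sqrt(6)
a = 0.3229 nm


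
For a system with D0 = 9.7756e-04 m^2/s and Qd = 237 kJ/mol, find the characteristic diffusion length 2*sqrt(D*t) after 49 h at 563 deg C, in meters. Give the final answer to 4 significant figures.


Step 1: D = D0 * exp(-Qd/(R*T))
T = 836.15 K
D = 9.7756e-04 * exp(-237e3 / (8.314 * 836.15)) = 1.52799e-18 m^2/s
Step 2: L = 2*sqrt(D*t)
t = 49 h = 176400 s
L = 2*sqrt(1.52799e-18 * 176400) = 1.038e-06 m


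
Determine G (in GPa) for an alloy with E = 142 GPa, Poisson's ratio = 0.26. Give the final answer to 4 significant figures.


G = E / (2*(1+nu))
G = 142 / (2*(1+0.26))
G = 56.35 GPa


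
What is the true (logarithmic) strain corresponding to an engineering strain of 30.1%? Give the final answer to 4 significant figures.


epsilon_true = ln(1 + epsilon_eng)
epsilon_true = ln(1 + 0.301)
epsilon_true = 0.2631


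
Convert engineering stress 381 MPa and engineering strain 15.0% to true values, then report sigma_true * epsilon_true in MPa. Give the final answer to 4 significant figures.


sigma_true = sigma_eng * (1 + epsilon_eng)
sigma_true = 381 * (1 + 0.15) = 438.15 MPa
epsilon_true = ln(1 + epsilon_eng)
epsilon_true = ln(1 + 0.15) = 0.139762
sigma_true * epsilon_true = 438.15 * 0.139762 = 61.24 MPa


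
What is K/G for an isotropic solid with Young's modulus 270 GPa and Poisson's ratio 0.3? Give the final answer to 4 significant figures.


G = E / (2*(1+nu))
G = 270 / (2*(1+0.3)) = 103.846 GPa
K = E / (3*(1-2*nu))
K = 270 / (3*(1-2*0.3)) = 225 GPa
K/G = 225 / 103.846 = 2.167


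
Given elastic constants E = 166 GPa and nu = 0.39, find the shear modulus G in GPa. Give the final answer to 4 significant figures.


G = E / (2*(1+nu))
G = 166 / (2*(1+0.39))
G = 59.71 GPa


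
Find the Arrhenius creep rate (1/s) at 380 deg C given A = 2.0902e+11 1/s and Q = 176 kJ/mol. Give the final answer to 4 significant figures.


rate = A * exp(-Q / (R*T))
T = 380 + 273.15 = 653.15 K
rate = 2.0902e+11 * exp(-176e3 / (8.314 * 653.15))
rate = 1.755e-03 1/s


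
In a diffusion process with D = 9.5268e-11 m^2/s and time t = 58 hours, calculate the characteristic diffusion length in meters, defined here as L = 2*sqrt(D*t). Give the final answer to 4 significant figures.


t = 58 hr = 208800 s
Diffusion length = 2*sqrt(D*t)
= 2*sqrt(9.5268e-11 * 208800)
= 8.92e-03 m


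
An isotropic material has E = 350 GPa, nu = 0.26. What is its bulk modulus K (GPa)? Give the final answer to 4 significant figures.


K = E / (3*(1-2*nu))
K = 350 / (3*(1-2*0.26))
K = 243.1 GPa


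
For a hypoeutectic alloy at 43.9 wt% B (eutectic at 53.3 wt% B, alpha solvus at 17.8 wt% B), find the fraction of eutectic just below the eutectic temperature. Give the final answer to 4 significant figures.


f_primary = (C_e - C0) / (C_e - C_alpha_max)
f_primary = (53.3 - 43.9) / (53.3 - 17.8)
f_primary = 0.264789
f_eutectic = 1 - 0.264789 = 0.7352


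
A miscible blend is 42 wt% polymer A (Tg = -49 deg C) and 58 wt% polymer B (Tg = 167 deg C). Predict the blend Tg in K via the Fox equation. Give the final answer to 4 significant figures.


1/Tg = w1/Tg1 + w2/Tg2 (in Kelvin)
Tg1 = 224.15 K, Tg2 = 440.15 K
1/Tg = 0.42/224.15 + 0.58/440.15
Tg = 313.3 K


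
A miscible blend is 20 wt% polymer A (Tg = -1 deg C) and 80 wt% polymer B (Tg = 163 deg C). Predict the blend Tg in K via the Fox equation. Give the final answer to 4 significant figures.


1/Tg = w1/Tg1 + w2/Tg2 (in Kelvin)
Tg1 = 272.15 K, Tg2 = 436.15 K
1/Tg = 0.2/272.15 + 0.8/436.15
Tg = 389.2 K


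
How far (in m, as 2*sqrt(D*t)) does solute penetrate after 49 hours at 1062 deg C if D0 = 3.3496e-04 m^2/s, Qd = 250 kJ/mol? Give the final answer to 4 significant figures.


Step 1: D = D0 * exp(-Qd/(R*T))
T = 1335.15 K
D = 3.3496e-04 * exp(-250e3 / (8.314 * 1335.15)) = 5.54588e-14 m^2/s
Step 2: L = 2*sqrt(D*t)
t = 49 h = 176400 s
L = 2*sqrt(5.54588e-14 * 176400) = 1.978e-04 m


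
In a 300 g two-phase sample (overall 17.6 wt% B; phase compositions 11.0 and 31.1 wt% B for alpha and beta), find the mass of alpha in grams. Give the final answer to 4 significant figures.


f_alpha = (C_beta - C0) / (C_beta - C_alpha)
f_alpha = (31.1 - 17.6) / (31.1 - 11.0) = 0.671642
m_alpha = f_alpha * m_total = 0.671642 * 300 = 201.5 g


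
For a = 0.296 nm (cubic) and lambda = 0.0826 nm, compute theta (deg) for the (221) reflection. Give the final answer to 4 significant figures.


d = a / sqrt(h^2+k^2+l^2)
d = 0.296 / sqrt(9) = 0.0986667 nm
lambda = 2*d*sin(theta)  =>  sin(theta) = lambda / (2*d)
sin(theta) = 0.0826 / (2 * 0.0986667) = 0.418581
theta = 24.75 deg


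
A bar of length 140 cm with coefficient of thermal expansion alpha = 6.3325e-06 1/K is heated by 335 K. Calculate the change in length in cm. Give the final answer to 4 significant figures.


dL = L0 * alpha * dT
dL = 140 * 6.3325e-06 * 335
dL = 0.297 cm


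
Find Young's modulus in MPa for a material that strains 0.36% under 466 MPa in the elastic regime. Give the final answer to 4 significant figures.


E = sigma / epsilon
epsilon = 0.36% = 3.6e-03
E = 466 / 3.6e-03
E = 129400 MPa


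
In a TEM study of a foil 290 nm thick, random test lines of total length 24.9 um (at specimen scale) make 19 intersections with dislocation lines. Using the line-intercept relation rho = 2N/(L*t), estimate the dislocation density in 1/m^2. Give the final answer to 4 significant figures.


rho = 2N / (L * t)
L = 24.9 um = 2.49e-05 m, t = 290 nm = 2.9e-07 m
rho = 2 * 19 / (2.49e-05 * 2.9e-07)
rho = 5.262e+12 1/m^2


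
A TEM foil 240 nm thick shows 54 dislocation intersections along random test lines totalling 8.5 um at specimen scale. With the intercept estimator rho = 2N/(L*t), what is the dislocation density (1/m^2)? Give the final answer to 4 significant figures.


rho = 2N / (L * t)
L = 8.5 um = 8.5e-06 m, t = 240 nm = 2.4e-07 m
rho = 2 * 54 / (8.5e-06 * 2.4e-07)
rho = 5.294e+13 1/m^2


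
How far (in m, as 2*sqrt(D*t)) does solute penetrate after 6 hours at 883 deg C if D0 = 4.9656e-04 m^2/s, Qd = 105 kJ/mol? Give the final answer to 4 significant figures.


Step 1: D = D0 * exp(-Qd/(R*T))
T = 1156.15 K
D = 4.9656e-04 * exp(-105e3 / (8.314 * 1156.15)) = 8.952e-09 m^2/s
Step 2: L = 2*sqrt(D*t)
t = 6 h = 21600 s
L = 2*sqrt(8.952e-09 * 21600) = 0.02781 m


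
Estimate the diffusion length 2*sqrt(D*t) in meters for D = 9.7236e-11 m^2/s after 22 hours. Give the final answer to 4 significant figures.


t = 22 hr = 79200 s
Diffusion length = 2*sqrt(D*t)
= 2*sqrt(9.7236e-11 * 79200)
= 5.55e-03 m


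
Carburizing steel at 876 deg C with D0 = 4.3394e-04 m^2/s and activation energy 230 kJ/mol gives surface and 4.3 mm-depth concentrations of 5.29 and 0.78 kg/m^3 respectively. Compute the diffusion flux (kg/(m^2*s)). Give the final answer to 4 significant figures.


Step 1: D = D0 * exp(-Qd/(R*T))
T = 876 + 273.15 = 1149.15 K
D = 4.3394e-04 * exp(-230e3 / (8.314 * 1149.15)) = 1.52194e-14 m^2/s
Step 2: J = D * (C1 - C2) / dx
J = 1.52194e-14 * (5.29 - 0.78) / 4.3e-03
J = 1.596e-11 kg/(m^2*s)


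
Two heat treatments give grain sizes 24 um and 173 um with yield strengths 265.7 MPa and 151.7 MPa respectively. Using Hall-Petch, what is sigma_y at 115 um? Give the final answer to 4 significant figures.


sigma_y = sigma0 + k / sqrt(d)
1/sqrt(d1) = 1/sqrt(2.4e-05) = 204.124;  1/sqrt(d2) = 76.0286
k = (sigma1 - sigma2) / (1/sqrt(d1) - 1/sqrt(d2)) = (265.7 - 151.7) / (204.124 - 76.0286) = 0.889961 MPa*m^0.5
sigma0 = sigma1 - k/sqrt(d1) = 265.7 - 0.889961*204.124 = 84.0375 MPa
sigma_y(d3) = 84.0375 + 0.889961 / sqrt(1.15e-04) = 167 MPa


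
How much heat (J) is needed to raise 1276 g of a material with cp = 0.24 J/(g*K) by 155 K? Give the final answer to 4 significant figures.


Q = m * cp * dT
Q = 1276 * 0.24 * 155
Q = 47470 J


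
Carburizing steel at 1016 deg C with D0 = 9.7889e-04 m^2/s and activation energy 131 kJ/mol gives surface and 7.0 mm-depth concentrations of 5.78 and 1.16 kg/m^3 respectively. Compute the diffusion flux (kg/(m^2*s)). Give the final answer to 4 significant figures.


Step 1: D = D0 * exp(-Qd/(R*T))
T = 1016 + 273.15 = 1289.15 K
D = 9.7889e-04 * exp(-131e3 / (8.314 * 1289.15)) = 4.81501e-09 m^2/s
Step 2: J = D * (C1 - C2) / dx
J = 4.81501e-09 * (5.78 - 1.16) / 7e-03
J = 3.178e-06 kg/(m^2*s)


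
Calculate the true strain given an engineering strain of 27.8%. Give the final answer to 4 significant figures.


epsilon_true = ln(1 + epsilon_eng)
epsilon_true = ln(1 + 0.278)
epsilon_true = 0.2453


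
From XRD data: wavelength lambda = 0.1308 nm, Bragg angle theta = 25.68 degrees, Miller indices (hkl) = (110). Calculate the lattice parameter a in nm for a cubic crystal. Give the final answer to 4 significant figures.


d = lambda / (2*sin(theta))
d = 0.1308 / (2*sin(25.68 deg))
d = 0.150919 nm
a = d * sqrt(h^2+k^2+l^2) = 0.150919 * sqrt(2)
a = 0.2134 nm


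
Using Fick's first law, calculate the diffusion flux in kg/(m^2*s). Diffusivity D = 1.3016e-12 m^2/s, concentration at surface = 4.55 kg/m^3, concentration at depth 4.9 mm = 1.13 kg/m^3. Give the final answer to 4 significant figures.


J = -D * (dC/dx) = D * (C1 - C2) / dx
J = 1.3016e-12 * (4.55 - 1.13) / 4.9e-03
J = 9.085e-10 kg/(m^2*s)


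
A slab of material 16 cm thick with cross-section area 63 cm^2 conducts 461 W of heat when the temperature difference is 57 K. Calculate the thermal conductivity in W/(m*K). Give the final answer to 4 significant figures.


k = Q*L / (A*dT)
L = 0.16 m, A = 6.3e-03 m^2
k = 461 * 0.16 / (6.3e-03 * 57)
k = 205.4 W/(m*K)


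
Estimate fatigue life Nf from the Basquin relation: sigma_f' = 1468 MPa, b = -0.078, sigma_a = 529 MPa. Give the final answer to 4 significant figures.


sigma_a = sigma_f' * (2*Nf)^b
2*Nf = (sigma_a / sigma_f')^(1/b)
2*Nf = (529 / 1468)^(1/-0.078)
2*Nf = 481896
Nf = 240900 cycles


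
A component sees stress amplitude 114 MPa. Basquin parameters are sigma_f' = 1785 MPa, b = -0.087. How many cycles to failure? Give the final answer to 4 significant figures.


sigma_a = sigma_f' * (2*Nf)^b
2*Nf = (sigma_a / sigma_f')^(1/b)
2*Nf = (114 / 1785)^(1/-0.087)
2*Nf = 5.40216e+13
Nf = 2.701e+13 cycles


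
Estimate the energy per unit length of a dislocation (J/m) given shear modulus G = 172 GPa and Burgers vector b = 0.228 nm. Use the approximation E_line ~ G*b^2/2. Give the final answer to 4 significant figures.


E = G*b^2/2
b = 0.228 nm = 2.28e-10 m
G = 172 GPa = 1.72e+11 Pa
E = 0.5 * 1.72e+11 * (2.28e-10)^2
E = 4.471e-09 J/m


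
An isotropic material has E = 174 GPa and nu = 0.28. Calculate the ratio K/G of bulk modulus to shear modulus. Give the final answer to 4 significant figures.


G = E / (2*(1+nu))
G = 174 / (2*(1+0.28)) = 67.9688 GPa
K = E / (3*(1-2*nu))
K = 174 / (3*(1-2*0.28)) = 131.818 GPa
K/G = 131.818 / 67.9688 = 1.939


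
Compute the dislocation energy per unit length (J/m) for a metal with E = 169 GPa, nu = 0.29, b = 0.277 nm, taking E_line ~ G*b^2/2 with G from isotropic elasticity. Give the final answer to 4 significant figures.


Step 1: G = E / (2*(1+nu))
G = 169 / (2*(1+0.29)) = 65.5039 GPa = 6.55039e+10 Pa
Step 2: E_line = G*b^2/2
b = 0.277 nm = 2.77e-10 m
E_line = 0.5 * 6.55039e+10 * (2.77e-10)^2 = 2.513e-09 J/m


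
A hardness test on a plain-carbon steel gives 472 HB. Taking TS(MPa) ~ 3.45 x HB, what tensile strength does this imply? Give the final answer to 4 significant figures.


TS (MPa) = 3.45 * HB
TS = 3.45 * 472
TS = 1628 MPa


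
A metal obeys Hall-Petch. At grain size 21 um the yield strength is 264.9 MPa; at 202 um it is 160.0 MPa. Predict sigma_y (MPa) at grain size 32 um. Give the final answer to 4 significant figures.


sigma_y = sigma0 + k / sqrt(d)
1/sqrt(d1) = 1/sqrt(2.1e-05) = 218.218;  1/sqrt(d2) = 70.3598
k = (sigma1 - sigma2) / (1/sqrt(d1) - 1/sqrt(d2)) = (264.9 - 160.0) / (218.218 - 70.3598) = 0.709464 MPa*m^0.5
sigma0 = sigma1 - k/sqrt(d1) = 264.9 - 0.709464*218.218 = 110.082 MPa
sigma_y(d3) = 110.082 + 0.709464 / sqrt(3.2e-05) = 235.5 MPa


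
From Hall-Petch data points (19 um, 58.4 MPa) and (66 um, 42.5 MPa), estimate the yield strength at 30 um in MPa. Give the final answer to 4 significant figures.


sigma_y = sigma0 + k / sqrt(d)
1/sqrt(d1) = 1/sqrt(1.9e-05) = 229.416;  1/sqrt(d2) = 123.091
k = (sigma1 - sigma2) / (1/sqrt(d1) - 1/sqrt(d2)) = (58.4 - 42.5) / (229.416 - 123.091) = 0.149543 MPa*m^0.5
sigma0 = sigma1 - k/sqrt(d1) = 58.4 - 0.149543*229.416 = 24.0926 MPa
sigma_y(d3) = 24.0926 + 0.149543 / sqrt(3e-05) = 51.4 MPa


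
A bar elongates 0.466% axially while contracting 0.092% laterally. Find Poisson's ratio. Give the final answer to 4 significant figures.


nu = -epsilon_lat / epsilon_axial
Lateral strain is contraction (negative), so using magnitudes:
nu = 0.092 / 0.466
nu = 0.1974


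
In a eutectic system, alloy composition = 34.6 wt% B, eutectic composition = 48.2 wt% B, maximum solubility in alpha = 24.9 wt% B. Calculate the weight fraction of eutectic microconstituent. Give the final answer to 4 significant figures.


f_primary = (C_e - C0) / (C_e - C_alpha_max)
f_primary = (48.2 - 34.6) / (48.2 - 24.9)
f_primary = 0.583691
f_eutectic = 1 - 0.583691 = 0.4163


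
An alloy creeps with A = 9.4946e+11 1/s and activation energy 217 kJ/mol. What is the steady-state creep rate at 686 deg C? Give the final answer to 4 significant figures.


rate = A * exp(-Q / (R*T))
T = 686 + 273.15 = 959.15 K
rate = 9.4946e+11 * exp(-217e3 / (8.314 * 959.15))
rate = 1.443 1/s


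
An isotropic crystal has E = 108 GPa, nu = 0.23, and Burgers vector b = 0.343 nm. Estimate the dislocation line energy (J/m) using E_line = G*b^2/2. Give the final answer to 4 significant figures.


Step 1: G = E / (2*(1+nu))
G = 108 / (2*(1+0.23)) = 43.9024 GPa = 4.39024e+10 Pa
Step 2: E_line = G*b^2/2
b = 0.343 nm = 3.43e-10 m
E_line = 0.5 * 4.39024e+10 * (3.43e-10)^2 = 2.583e-09 J/m
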